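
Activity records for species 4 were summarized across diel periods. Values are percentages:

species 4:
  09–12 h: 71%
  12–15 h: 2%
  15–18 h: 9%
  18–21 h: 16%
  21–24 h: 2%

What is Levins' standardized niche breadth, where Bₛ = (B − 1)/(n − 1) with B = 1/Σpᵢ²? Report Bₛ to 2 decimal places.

0.21

Convert percentages to proportions (divide by 100).
Σpᵢ² = 0.71² + 0.02² + 0.09² + 0.16² + 0.02² = 0.5041 + 0.0004 + 0.0081 + 0.0256 + 0.0004 = 0.5386
B = 1 / 0.5386 = 1.8567
Bₛ = (B − 1)/(n − 1) = (1.8567 − 1)/(5 − 1) = 0.8567/4 = 0.2142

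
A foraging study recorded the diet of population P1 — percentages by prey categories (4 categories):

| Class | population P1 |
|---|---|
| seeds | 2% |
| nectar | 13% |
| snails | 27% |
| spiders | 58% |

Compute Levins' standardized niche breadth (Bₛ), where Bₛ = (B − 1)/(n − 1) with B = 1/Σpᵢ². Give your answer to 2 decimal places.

Convert percentages to proportions (divide by 100).
Σpᵢ² = 0.02² + 0.13² + 0.27² + 0.58² = 0.0004 + 0.0169 + 0.0729 + 0.3364 = 0.4266
B = 1 / 0.4266 = 2.3441
Bₛ = (B − 1)/(n − 1) = (2.3441 − 1)/(4 − 1) = 1.3441/3 = 0.4480

0.45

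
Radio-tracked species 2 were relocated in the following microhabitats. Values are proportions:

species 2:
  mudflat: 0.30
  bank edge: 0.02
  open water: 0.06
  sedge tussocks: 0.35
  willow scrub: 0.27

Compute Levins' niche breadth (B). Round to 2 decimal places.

Σpᵢ² = 0.30² + 0.02² + 0.06² + 0.35² + 0.27² = 0.0900 + 0.0004 + 0.0036 + 0.1225 + 0.0729 = 0.2894
B = 1 / 0.2894 = 3.4554

3.46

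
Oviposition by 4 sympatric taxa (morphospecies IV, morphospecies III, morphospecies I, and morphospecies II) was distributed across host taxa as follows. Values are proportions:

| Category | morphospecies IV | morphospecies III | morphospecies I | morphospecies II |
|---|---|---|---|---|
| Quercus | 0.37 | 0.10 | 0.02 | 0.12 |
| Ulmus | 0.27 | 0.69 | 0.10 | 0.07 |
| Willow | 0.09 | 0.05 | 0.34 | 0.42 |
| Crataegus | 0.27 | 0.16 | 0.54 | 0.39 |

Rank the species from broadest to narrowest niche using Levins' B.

morphospecies IV > morphospecies II > morphospecies I > morphospecies III

Σp_IVᵢ² = 0.37² + 0.27² + 0.09² + 0.27² = 0.1369 + 0.0729 + 0.0081 + 0.0729 = 0.2908
B_IV = 1 / 0.2908 = 3.4388
Σp_IIIᵢ² = 0.10² + 0.69² + 0.05² + 0.16² = 0.0100 + 0.4761 + 0.0025 + 0.0256 = 0.5142
B_III = 1 / 0.5142 = 1.9448
Σp_Iᵢ² = 0.02² + 0.10² + 0.34² + 0.54² = 0.0004 + 0.0100 + 0.1156 + 0.2916 = 0.4176
B_I = 1 / 0.4176 = 2.3946
Σp_IIᵢ² = 0.12² + 0.07² + 0.42² + 0.39² = 0.0144 + 0.0049 + 0.1764 + 0.1521 = 0.3478
B_II = 1 / 0.3478 = 2.8752
Ranking by B (broadest → narrowest): morphospecies IV (3.44) > morphospecies II (2.88) > morphospecies I (2.39) > morphospecies III (1.94)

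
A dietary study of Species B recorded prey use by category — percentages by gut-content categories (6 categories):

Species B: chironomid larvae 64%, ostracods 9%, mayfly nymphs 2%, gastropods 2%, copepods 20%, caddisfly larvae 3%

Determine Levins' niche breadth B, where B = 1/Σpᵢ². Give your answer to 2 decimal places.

2.18

Convert percentages to proportions (divide by 100).
Σpᵢ² = 0.64² + 0.09² + 0.02² + 0.02² + 0.20² + 0.03² = 0.4096 + 0.0081 + 0.0004 + 0.0004 + 0.0400 + 0.0009 = 0.4594
B = 1 / 0.4594 = 2.1768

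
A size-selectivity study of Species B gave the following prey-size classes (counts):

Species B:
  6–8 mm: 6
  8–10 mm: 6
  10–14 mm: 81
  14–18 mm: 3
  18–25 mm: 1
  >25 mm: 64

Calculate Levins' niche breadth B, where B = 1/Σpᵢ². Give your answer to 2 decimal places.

2.41

Proportions for Species B (n=161): 6/161=0.0373, 6/161=0.0373, 81/161=0.5031, 3/161=0.0186, 1/161=0.0062, 64/161=0.3975
Σpᵢ² = 0.0373² + 0.0373² + 0.5031² + 0.0186² + 0.0062² + 0.3975² = 0.001391 + 0.001391 + 0.253110 + 0.000346 + 0.000038 + 0.158006 = 0.414282
B = 1 / 0.414282 = 2.4138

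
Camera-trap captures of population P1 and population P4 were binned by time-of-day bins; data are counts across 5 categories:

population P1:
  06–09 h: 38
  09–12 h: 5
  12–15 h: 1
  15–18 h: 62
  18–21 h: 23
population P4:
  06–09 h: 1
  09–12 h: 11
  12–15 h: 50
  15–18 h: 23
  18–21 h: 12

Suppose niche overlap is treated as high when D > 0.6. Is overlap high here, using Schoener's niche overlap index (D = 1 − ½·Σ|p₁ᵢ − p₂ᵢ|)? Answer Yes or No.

Proportions for population P1 (n=129): 38/129=0.2946, 5/129=0.0388, 1/129=0.0078, 62/129=0.4806, 23/129=0.1783
Proportions for population P4 (n=97): 1/97=0.0103, 11/97=0.1134, 50/97=0.5155, 23/97=0.2371, 12/97=0.1237
Σ|p₁ᵢ − p₂ᵢ| = 0.2843 + 0.0746 + 0.5077 + 0.2435 + 0.0546 = 1.1647
D = 1 − ½ × 1.1647 = 1 − 0.58235 = 0.41765
D = 0.41765 < 0.6 → No.

No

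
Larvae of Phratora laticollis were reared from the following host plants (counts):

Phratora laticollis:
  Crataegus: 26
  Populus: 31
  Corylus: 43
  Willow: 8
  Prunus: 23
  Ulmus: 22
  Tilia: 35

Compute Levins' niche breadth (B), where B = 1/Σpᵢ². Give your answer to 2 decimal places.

Proportions for Phratora laticollis (n=188): 26/188=0.1383, 31/188=0.1649, 43/188=0.2287, 8/188=0.0426, 23/188=0.1223, 22/188=0.1170, 35/188=0.1862
Σpᵢ² = 0.1383² + 0.1649² + 0.2287² + 0.0426² + 0.1223² + 0.1170² + 0.1862² = 0.019127 + 0.027192 + 0.052304 + 0.001815 + 0.014957 + 0.013689 + 0.034670 = 0.163754
B = 1 / 0.163754 = 6.1067

6.11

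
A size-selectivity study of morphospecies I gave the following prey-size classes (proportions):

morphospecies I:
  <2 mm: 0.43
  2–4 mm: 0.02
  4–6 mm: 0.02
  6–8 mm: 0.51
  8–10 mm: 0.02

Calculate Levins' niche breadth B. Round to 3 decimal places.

Σpᵢ² = 0.43² + 0.02² + 0.02² + 0.51² + 0.02² = 0.1849 + 0.0004 + 0.0004 + 0.2601 + 0.0004 = 0.4462
B = 1 / 0.4462 = 2.24115

2.241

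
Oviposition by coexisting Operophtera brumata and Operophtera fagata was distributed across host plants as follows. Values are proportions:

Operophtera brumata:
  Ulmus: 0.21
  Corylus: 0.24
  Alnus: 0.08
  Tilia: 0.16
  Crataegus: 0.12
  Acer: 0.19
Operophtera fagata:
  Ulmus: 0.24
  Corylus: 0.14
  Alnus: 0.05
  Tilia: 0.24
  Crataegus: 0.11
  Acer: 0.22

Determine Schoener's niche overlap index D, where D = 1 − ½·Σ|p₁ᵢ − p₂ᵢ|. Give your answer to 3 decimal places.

0.860

Σ|p₁ᵢ − p₂ᵢ| = 0.03 + 0.10 + 0.03 + 0.08 + 0.01 + 0.03 = 0.28
D = 1 − ½ × 0.28 = 1 − 0.140 = 0.86000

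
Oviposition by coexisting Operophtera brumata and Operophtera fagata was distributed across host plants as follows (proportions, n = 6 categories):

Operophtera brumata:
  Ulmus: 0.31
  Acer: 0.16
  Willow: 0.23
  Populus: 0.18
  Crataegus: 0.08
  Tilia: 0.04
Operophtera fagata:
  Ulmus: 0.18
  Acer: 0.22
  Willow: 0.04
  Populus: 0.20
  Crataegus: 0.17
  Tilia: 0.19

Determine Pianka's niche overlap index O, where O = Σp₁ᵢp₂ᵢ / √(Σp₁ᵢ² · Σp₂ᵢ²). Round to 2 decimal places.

Σ p₁ᵢp₂ᵢ = 0.0558 + 0.0352 + 0.0092 + 0.0360 + 0.0136 + 0.0076 = 0.1574
Σp_1ᵢ² = 0.31² + 0.16² + 0.23² + 0.18² + 0.08² + 0.04² = 0.0961 + 0.0256 + 0.0529 + 0.0324 + 0.0064 + 0.0016 = 0.2150
Σp_2ᵢ² = 0.18² + 0.22² + 0.04² + 0.20² + 0.17² + 0.19² = 0.0324 + 0.0484 + 0.0016 + 0.0400 + 0.0289 + 0.0361 = 0.1874
O = 0.1574 / √(0.2150 × 0.1874) = 0.1574 / 0.20073 = 0.7841

0.78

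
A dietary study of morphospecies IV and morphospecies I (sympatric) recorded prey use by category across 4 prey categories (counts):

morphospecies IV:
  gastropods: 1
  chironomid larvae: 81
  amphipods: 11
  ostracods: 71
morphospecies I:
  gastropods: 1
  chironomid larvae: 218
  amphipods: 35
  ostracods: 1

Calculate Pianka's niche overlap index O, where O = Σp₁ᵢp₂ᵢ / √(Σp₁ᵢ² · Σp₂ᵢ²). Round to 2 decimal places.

0.76

Proportions for morphospecies IV (n=164): 1/164=0.0061, 81/164=0.4939, 11/164=0.0671, 71/164=0.4329
Proportions for morphospecies I (n=255): 1/255=0.0039, 218/255=0.8549, 35/255=0.1373, 1/255=0.0039
Σ p₁ᵢp₂ᵢ = 0.000024 + 0.422235 + 0.009213 + 0.001688 = 0.433160
Σp_1ᵢ² = 0.0061² + 0.4939² + 0.0671² + 0.4329² = 0.000037 + 0.243937 + 0.004502 + 0.187402 = 0.435878
Σp_2ᵢ² = 0.0039² + 0.8549² + 0.1373² + 0.0039² = 0.000015 + 0.730854 + 0.018851 + 0.000015 = 0.749735
O = 0.433160 / √(0.435878 × 0.749735) = 0.433160 / 0.5716581 = 0.7577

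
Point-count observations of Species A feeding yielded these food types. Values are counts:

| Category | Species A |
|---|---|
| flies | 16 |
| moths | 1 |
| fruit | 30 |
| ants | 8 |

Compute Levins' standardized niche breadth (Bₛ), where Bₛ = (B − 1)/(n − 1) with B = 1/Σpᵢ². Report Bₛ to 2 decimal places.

Proportions for Species A (n=55): 16/55=0.2909, 1/55=0.0182, 30/55=0.5455, 8/55=0.1455
Σpᵢ² = 0.2909² + 0.0182² + 0.5455² + 0.1455² = 0.084623 + 0.000331 + 0.297570 + 0.021170 = 0.403694
B = 1 / 0.403694 = 2.4771
Bₛ = (B − 1)/(n − 1) = (2.4771 − 1)/(4 − 1) = 1.4771/3 = 0.4924

0.49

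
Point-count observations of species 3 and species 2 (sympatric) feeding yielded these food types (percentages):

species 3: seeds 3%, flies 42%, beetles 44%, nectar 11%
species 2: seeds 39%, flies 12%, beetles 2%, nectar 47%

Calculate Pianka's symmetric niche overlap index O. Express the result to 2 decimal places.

Convert percentages to proportions (divide by 100).
Σ p₁ᵢp₂ᵢ = 0.0117 + 0.0504 + 0.0088 + 0.0517 = 0.1226
Σp_1ᵢ² = 0.03² + 0.42² + 0.44² + 0.11² = 0.0009 + 0.1764 + 0.1936 + 0.0121 = 0.3830
Σp_2ᵢ² = 0.39² + 0.12² + 0.02² + 0.47² = 0.1521 + 0.0144 + 0.0004 + 0.2209 = 0.3878
O = 0.1226 / √(0.3830 × 0.3878) = 0.1226 / 0.38539 = 0.3181

0.32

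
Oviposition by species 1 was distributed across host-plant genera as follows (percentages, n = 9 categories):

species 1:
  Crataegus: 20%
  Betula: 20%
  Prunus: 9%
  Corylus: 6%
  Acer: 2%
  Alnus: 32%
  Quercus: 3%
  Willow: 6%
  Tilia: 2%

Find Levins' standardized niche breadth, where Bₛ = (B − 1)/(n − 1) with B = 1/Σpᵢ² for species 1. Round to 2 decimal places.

Convert percentages to proportions (divide by 100).
Σpᵢ² = 0.20² + 0.20² + 0.09² + 0.06² + 0.02² + 0.32² + 0.03² + 0.06² + 0.02² = 0.0400 + 0.0400 + 0.0081 + 0.0036 + 0.0004 + 0.1024 + 0.0009 + 0.0036 + 0.0004 = 0.1994
B = 1 / 0.1994 = 5.0150
Bₛ = (B − 1)/(n − 1) = (5.0150 − 1)/(9 − 1) = 4.0150/8 = 0.5019

0.50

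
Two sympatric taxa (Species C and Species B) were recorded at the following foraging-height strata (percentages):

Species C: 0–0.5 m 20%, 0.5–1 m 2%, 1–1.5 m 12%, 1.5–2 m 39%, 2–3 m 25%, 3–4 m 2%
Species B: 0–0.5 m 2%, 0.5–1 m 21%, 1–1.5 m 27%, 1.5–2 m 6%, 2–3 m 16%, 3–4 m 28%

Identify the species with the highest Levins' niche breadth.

Convert percentages to proportions (divide by 100).
Σp_Cᵢ² = 0.20² + 0.02² + 0.12² + 0.39² + 0.25² + 0.02² = 0.0400 + 0.0004 + 0.0144 + 0.1521 + 0.0625 + 0.0004 = 0.2698
B_C = 1 / 0.2698 = 3.7064
Σp_Bᵢ² = 0.02² + 0.21² + 0.27² + 0.06² + 0.16² + 0.28² = 0.0004 + 0.0441 + 0.0729 + 0.0036 + 0.0256 + 0.0784 = 0.2250
B_B = 1 / 0.2250 = 4.4444
Highest B → broadest niche (most generalist): Species B (B = 4.44).

Species B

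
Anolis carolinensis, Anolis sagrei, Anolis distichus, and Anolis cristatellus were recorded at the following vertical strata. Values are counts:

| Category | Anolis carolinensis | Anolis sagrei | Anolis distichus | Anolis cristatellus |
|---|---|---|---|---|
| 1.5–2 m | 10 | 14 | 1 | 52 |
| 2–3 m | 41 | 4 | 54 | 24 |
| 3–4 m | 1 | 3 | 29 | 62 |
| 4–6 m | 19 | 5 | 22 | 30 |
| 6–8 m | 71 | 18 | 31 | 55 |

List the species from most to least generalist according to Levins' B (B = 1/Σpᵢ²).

Anolis cristatellus > Anolis distichus > Anolis sagrei > Anolis carolinensis

Proportions for Anolis carolinensis (n=142): 10/142=0.0704, 41/142=0.2887, 1/142=0.0070, 19/142=0.1338, 71/142=0.5000
Proportions for Anolis sagrei (n=44): 14/44=0.3182, 4/44=0.0909, 3/44=0.0682, 5/44=0.1136, 18/44=0.4091
Proportions for Anolis distichus (n=137): 1/137=0.0073, 54/137=0.3942, 29/137=0.2117, 22/137=0.1606, 31/137=0.2263
Proportions for Anolis cristatellus (n=223): 52/223=0.2332, 24/223=0.1076, 62/223=0.2780, 30/223=0.1345, 55/223=0.2466
Σp_caroᵢ² = 0.0704² + 0.2887² + 0.0070² + 0.1338² + 0.5000² = 0.004956 + 0.083348 + 0.000049 + 0.017902 + 0.250000 = 0.356255
B_caro = 1 / 0.356255 = 2.8070
Σp_sagrᵢ² = 0.3182² + 0.0909² + 0.0682² + 0.1136² + 0.4091² = 0.101251 + 0.008263 + 0.004651 + 0.012905 + 0.167363 = 0.294433
B_sagr = 1 / 0.294433 = 3.3964
Σp_distᵢ² = 0.0073² + 0.3942² + 0.2117² + 0.1606² + 0.2263² = 0.000053 + 0.155394 + 0.044817 + 0.025792 + 0.051212 = 0.277268
B_dist = 1 / 0.277268 = 3.6066
Σp_crisᵢ² = 0.2332² + 0.1076² + 0.2780² + 0.1345² + 0.2466² = 0.054382 + 0.011578 + 0.077284 + 0.018090 + 0.060812 = 0.222146
B_cris = 1 / 0.222146 = 4.5015
Ranking by B (broadest → narrowest): Anolis cristatellus (4.50) > Anolis distichus (3.61) > Anolis sagrei (3.40) > Anolis carolinensis (2.81)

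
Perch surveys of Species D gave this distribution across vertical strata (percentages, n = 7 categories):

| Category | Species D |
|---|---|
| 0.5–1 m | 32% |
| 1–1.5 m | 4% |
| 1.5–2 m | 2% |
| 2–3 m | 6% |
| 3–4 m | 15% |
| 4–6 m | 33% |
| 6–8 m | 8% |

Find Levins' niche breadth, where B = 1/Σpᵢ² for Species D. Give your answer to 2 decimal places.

4.07

Convert percentages to proportions (divide by 100).
Σpᵢ² = 0.32² + 0.04² + 0.02² + 0.06² + 0.15² + 0.33² + 0.08² = 0.1024 + 0.0016 + 0.0004 + 0.0036 + 0.0225 + 0.1089 + 0.0064 = 0.2458
B = 1 / 0.2458 = 4.0683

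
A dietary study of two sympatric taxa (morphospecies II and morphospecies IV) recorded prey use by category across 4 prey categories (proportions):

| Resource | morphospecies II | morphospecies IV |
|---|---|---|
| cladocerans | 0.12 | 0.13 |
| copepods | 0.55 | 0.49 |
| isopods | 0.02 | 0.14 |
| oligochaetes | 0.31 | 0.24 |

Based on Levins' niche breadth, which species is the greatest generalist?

Σp_IIᵢ² = 0.12² + 0.55² + 0.02² + 0.31² = 0.0144 + 0.3025 + 0.0004 + 0.0961 = 0.4134
B_II = 1 / 0.4134 = 2.4190
Σp_IVᵢ² = 0.13² + 0.49² + 0.14² + 0.24² = 0.0169 + 0.2401 + 0.0196 + 0.0576 = 0.3342
B_IV = 1 / 0.3342 = 2.9922
Highest B → broadest niche (most generalist): morphospecies IV (B = 2.99).

morphospecies IV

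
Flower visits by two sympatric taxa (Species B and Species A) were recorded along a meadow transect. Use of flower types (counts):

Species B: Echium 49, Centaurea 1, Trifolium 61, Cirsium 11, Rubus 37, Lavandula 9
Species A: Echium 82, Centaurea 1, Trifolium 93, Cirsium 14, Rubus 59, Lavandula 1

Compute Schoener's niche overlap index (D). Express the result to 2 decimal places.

Proportions for Species B (n=168): 49/168=0.2917, 1/168=0.0060, 61/168=0.3631, 11/168=0.0655, 37/168=0.2202, 9/168=0.0536
Proportions for Species A (n=250): 82/250=0.3280, 1/250=0.0040, 93/250=0.3720, 14/250=0.0560, 59/250=0.2360, 1/250=0.0040
Σ|p₁ᵢ − p₂ᵢ| = 0.0363 + 0.0020 + 0.0089 + 0.0095 + 0.0158 + 0.0496 = 0.1221
D = 1 − ½ × 0.1221 = 1 − 0.06105 = 0.93895

0.94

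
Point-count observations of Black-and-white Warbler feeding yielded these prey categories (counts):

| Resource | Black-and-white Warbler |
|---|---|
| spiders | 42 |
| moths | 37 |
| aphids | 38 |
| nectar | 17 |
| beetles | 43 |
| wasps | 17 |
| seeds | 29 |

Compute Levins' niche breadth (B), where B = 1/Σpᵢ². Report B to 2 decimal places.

Proportions for Black-and-white Warbler (n=223): 42/223=0.1883, 37/223=0.1659, 38/223=0.1704, 17/223=0.0762, 43/223=0.1928, 17/223=0.0762, 29/223=0.1300
Σpᵢ² = 0.1883² + 0.1659² + 0.1704² + 0.0762² + 0.1928² + 0.0762² + 0.1300² = 0.035457 + 0.027523 + 0.029036 + 0.005806 + 0.037172 + 0.005806 + 0.016900 = 0.157700
B = 1 / 0.157700 = 6.3412

6.34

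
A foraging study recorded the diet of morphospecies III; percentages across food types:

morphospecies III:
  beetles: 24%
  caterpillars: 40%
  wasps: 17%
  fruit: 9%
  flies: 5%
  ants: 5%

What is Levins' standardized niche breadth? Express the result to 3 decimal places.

0.570

Convert percentages to proportions (divide by 100).
Σpᵢ² = 0.24² + 0.40² + 0.17² + 0.09² + 0.05² + 0.05² = 0.0576 + 0.1600 + 0.0289 + 0.0081 + 0.0025 + 0.0025 = 0.2596
B = 1 / 0.2596 = 3.85208
Bₛ = (B − 1)/(n − 1) = (3.85208 − 1)/(6 − 1) = 2.85208/5 = 0.57042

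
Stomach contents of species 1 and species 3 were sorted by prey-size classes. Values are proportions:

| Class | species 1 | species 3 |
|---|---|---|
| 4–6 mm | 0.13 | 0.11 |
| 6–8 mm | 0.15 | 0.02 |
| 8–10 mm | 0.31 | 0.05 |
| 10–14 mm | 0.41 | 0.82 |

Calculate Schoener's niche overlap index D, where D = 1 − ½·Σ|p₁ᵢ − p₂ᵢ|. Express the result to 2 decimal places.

0.59

Σ|p₁ᵢ − p₂ᵢ| = 0.02 + 0.13 + 0.26 + 0.41 = 0.82
D = 1 − ½ × 0.82 = 1 − 0.410 = 0.5900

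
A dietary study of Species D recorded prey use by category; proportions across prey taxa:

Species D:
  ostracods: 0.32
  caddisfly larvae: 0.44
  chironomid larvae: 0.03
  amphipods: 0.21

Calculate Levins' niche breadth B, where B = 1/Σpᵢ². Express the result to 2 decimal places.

2.93

Σpᵢ² = 0.32² + 0.44² + 0.03² + 0.21² = 0.1024 + 0.1936 + 0.0009 + 0.0441 = 0.3410
B = 1 / 0.3410 = 2.9326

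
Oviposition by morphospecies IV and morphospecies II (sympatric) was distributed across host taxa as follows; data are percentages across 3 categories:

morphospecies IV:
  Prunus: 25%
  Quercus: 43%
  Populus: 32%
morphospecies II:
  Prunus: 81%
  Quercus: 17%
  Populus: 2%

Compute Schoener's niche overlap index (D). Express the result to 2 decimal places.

0.44

Convert percentages to proportions (divide by 100).
Σ|p₁ᵢ − p₂ᵢ| = 0.56 + 0.26 + 0.30 = 1.12
D = 1 − ½ × 1.12 = 1 − 0.560 = 0.4400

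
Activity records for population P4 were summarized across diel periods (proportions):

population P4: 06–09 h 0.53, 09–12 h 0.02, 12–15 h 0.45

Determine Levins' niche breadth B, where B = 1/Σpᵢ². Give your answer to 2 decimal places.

Σpᵢ² = 0.53² + 0.02² + 0.45² = 0.2809 + 0.0004 + 0.2025 = 0.4838
B = 1 / 0.4838 = 2.0670

2.07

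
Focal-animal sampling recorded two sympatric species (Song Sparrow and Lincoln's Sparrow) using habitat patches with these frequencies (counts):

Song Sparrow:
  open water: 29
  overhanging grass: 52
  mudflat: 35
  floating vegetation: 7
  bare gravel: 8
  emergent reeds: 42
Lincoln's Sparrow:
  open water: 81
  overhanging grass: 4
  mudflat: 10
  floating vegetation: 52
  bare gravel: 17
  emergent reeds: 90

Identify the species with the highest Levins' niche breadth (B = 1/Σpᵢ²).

Proportions for Song Sparrow (n=173): 29/173=0.1676, 52/173=0.3006, 35/173=0.2023, 7/173=0.0405, 8/173=0.0462, 42/173=0.2428
Proportions for Lincoln's Sparrow (n=254): 81/254=0.3189, 4/254=0.0157, 10/254=0.0394, 52/254=0.2047, 17/254=0.0669, 90/254=0.3543
Σp_Songᵢ² = 0.1676² + 0.3006² + 0.2023² + 0.0405² + 0.0462² + 0.2428² = 0.028090 + 0.090360 + 0.040925 + 0.001640 + 0.002134 + 0.058952 = 0.222101
B_Song = 1 / 0.222101 = 4.5025
Σp_Lincᵢ² = 0.3189² + 0.0157² + 0.0394² + 0.2047² + 0.0669² + 0.3543² = 0.101697 + 0.000246 + 0.001552 + 0.041902 + 0.004476 + 0.125528 = 0.275401
B_Linc = 1 / 0.275401 = 3.6311
Highest B → broadest niche (most generalist): Song Sparrow (B = 4.50).

Song Sparrow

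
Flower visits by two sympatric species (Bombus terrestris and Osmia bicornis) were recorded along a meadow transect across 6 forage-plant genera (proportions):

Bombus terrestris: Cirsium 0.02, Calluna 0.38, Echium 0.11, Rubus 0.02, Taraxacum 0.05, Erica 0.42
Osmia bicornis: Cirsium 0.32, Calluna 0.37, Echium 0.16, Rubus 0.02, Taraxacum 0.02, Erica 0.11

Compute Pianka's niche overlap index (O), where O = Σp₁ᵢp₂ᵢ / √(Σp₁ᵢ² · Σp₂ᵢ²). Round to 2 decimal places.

Σ p₁ᵢp₂ᵢ = 0.0064 + 0.1406 + 0.0176 + 0.0004 + 0.0010 + 0.0462 = 0.2122
Σp_1ᵢ² = 0.02² + 0.38² + 0.11² + 0.02² + 0.05² + 0.42² = 0.0004 + 0.1444 + 0.0121 + 0.0004 + 0.0025 + 0.1764 = 0.3362
Σp_2ᵢ² = 0.32² + 0.37² + 0.16² + 0.02² + 0.02² + 0.11² = 0.1024 + 0.1369 + 0.0256 + 0.0004 + 0.0004 + 0.0121 = 0.2778
O = 0.2122 / √(0.3362 × 0.2778) = 0.2122 / 0.30561 = 0.6943

0.69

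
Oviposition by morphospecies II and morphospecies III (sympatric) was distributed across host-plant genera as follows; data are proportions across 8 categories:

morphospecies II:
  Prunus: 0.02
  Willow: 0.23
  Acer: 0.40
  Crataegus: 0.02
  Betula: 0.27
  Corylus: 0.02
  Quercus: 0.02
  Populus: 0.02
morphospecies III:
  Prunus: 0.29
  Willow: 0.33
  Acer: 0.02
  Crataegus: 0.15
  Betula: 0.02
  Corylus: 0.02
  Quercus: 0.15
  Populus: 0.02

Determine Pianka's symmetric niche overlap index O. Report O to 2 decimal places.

Σ p₁ᵢp₂ᵢ = 0.0058 + 0.0759 + 0.0080 + 0.0030 + 0.0054 + 0.0004 + 0.0030 + 0.0004 = 0.1019
Σp_1ᵢ² = 0.02² + 0.23² + 0.40² + 0.02² + 0.27² + 0.02² + 0.02² + 0.02² = 0.0004 + 0.0529 + 0.1600 + 0.0004 + 0.0729 + 0.0004 + 0.0004 + 0.0004 = 0.2878
Σp_2ᵢ² = 0.29² + 0.33² + 0.02² + 0.15² + 0.02² + 0.02² + 0.15² + 0.02² = 0.0841 + 0.1089 + 0.0004 + 0.0225 + 0.0004 + 0.0004 + 0.0225 + 0.0004 = 0.2396
O = 0.1019 / √(0.2878 × 0.2396) = 0.1019 / 0.26260 = 0.3880

0.39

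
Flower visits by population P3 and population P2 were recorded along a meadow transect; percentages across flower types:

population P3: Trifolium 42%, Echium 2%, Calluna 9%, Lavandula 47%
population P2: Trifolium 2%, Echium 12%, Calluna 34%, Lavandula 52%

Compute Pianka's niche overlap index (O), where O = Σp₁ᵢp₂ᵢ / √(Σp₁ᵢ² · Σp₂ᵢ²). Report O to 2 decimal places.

0.71

Convert percentages to proportions (divide by 100).
Σ p₁ᵢp₂ᵢ = 0.0084 + 0.0024 + 0.0306 + 0.2444 = 0.2858
Σp_1ᵢ² = 0.42² + 0.02² + 0.09² + 0.47² = 0.1764 + 0.0004 + 0.0081 + 0.2209 = 0.4058
Σp_2ᵢ² = 0.02² + 0.12² + 0.34² + 0.52² = 0.0004 + 0.0144 + 0.1156 + 0.2704 = 0.4008
O = 0.2858 / √(0.4058 × 0.4008) = 0.2858 / 0.40329 = 0.7087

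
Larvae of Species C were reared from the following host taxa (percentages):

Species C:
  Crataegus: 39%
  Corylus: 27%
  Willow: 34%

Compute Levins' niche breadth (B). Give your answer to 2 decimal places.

2.94

Convert percentages to proportions (divide by 100).
Σpᵢ² = 0.39² + 0.27² + 0.34² = 0.1521 + 0.0729 + 0.1156 = 0.3406
B = 1 / 0.3406 = 2.9360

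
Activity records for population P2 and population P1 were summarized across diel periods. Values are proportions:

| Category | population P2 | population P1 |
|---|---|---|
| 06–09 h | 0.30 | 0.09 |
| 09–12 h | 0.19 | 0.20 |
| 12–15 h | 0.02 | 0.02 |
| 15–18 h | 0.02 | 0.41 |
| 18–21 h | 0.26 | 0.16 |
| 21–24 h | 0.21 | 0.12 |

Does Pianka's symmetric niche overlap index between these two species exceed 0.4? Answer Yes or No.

Yes

Σ p₁ᵢp₂ᵢ = 0.0270 + 0.0380 + 0.0004 + 0.0082 + 0.0416 + 0.0252 = 0.1404
Σp_1ᵢ² = 0.30² + 0.19² + 0.02² + 0.02² + 0.26² + 0.21² = 0.0900 + 0.0361 + 0.0004 + 0.0004 + 0.0676 + 0.0441 = 0.2386
Σp_2ᵢ² = 0.09² + 0.20² + 0.02² + 0.41² + 0.16² + 0.12² = 0.0081 + 0.0400 + 0.0004 + 0.1681 + 0.0256 + 0.0144 = 0.2566
O = 0.1404 / √(0.2386 × 0.2566) = 0.1404 / 0.24744 = 0.5674
O = 0.5674 > 0.4 → Yes.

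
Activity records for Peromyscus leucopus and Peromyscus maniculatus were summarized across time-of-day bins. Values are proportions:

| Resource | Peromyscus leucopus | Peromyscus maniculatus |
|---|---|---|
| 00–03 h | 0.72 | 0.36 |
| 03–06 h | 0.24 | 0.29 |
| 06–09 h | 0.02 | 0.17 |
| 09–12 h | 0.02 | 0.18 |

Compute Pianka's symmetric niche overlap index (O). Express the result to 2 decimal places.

Σ p₁ᵢp₂ᵢ = 0.2592 + 0.0696 + 0.0034 + 0.0036 = 0.3358
Σp_1ᵢ² = 0.72² + 0.24² + 0.02² + 0.02² = 0.5184 + 0.0576 + 0.0004 + 0.0004 = 0.5768
Σp_2ᵢ² = 0.36² + 0.29² + 0.17² + 0.18² = 0.1296 + 0.0841 + 0.0289 + 0.0324 = 0.2750
O = 0.3358 / √(0.5768 × 0.2750) = 0.3358 / 0.39827 = 0.8431

0.84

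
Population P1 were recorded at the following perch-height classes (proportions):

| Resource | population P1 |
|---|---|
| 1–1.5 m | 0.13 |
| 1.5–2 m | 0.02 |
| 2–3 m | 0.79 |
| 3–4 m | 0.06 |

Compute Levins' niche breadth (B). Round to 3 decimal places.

1.550

Σpᵢ² = 0.13² + 0.02² + 0.79² + 0.06² = 0.0169 + 0.0004 + 0.6241 + 0.0036 = 0.6450
B = 1 / 0.6450 = 1.55039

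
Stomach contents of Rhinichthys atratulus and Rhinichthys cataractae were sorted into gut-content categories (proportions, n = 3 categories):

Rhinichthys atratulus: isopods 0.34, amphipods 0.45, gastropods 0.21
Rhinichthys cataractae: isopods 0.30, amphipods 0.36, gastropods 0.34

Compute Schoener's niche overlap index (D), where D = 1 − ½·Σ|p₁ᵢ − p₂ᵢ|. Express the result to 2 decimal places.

0.87

Σ|p₁ᵢ − p₂ᵢ| = 0.04 + 0.09 + 0.13 = 0.26
D = 1 − ½ × 0.26 = 1 − 0.130 = 0.8700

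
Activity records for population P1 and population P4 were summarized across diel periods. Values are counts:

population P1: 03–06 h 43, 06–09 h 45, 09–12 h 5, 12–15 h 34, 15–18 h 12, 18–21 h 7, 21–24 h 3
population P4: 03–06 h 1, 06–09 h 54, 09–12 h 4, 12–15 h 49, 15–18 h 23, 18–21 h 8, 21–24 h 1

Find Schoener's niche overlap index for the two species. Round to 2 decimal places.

Proportions for population P1 (n=149): 43/149=0.2886, 45/149=0.3020, 5/149=0.0336, 34/149=0.2282, 12/149=0.0805, 7/149=0.0470, 3/149=0.0201
Proportions for population P4 (n=140): 1/140=0.0071, 54/140=0.3857, 4/140=0.0286, 49/140=0.3500, 23/140=0.1643, 8/140=0.0571, 1/140=0.0071
Σ|p₁ᵢ − p₂ᵢ| = 0.2815 + 0.0837 + 0.0050 + 0.1218 + 0.0838 + 0.0101 + 0.0130 = 0.5989
D = 1 − ½ × 0.5989 = 1 − 0.29945 = 0.70055

0.70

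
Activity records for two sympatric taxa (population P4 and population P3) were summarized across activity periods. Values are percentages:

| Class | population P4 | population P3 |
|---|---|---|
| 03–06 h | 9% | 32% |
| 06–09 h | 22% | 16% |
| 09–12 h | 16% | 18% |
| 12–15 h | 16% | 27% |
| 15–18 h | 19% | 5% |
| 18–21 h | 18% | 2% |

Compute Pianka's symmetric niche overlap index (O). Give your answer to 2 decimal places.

Convert percentages to proportions (divide by 100).
Σ p₁ᵢp₂ᵢ = 0.0288 + 0.0352 + 0.0288 + 0.0432 + 0.0095 + 0.0036 = 0.1491
Σp_1ᵢ² = 0.09² + 0.22² + 0.16² + 0.16² + 0.19² + 0.18² = 0.0081 + 0.0484 + 0.0256 + 0.0256 + 0.0361 + 0.0324 = 0.1762
Σp_2ᵢ² = 0.32² + 0.16² + 0.18² + 0.27² + 0.05² + 0.02² = 0.1024 + 0.0256 + 0.0324 + 0.0729 + 0.0025 + 0.0004 = 0.2362
O = 0.1491 / √(0.1762 × 0.2362) = 0.1491 / 0.20401 = 0.7308

0.73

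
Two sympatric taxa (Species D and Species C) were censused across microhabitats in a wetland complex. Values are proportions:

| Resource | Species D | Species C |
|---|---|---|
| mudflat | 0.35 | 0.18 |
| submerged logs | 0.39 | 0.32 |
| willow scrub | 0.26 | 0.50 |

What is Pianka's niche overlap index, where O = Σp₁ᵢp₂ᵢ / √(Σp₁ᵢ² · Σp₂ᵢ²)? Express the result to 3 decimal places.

Σ p₁ᵢp₂ᵢ = 0.0630 + 0.1248 + 0.1300 = 0.3178
Σp_1ᵢ² = 0.35² + 0.39² + 0.26² = 0.1225 + 0.1521 + 0.0676 = 0.3422
Σp_2ᵢ² = 0.18² + 0.32² + 0.50² = 0.0324 + 0.1024 + 0.2500 = 0.3848
O = 0.3178 / √(0.3422 × 0.3848) = 0.3178 / 0.362875 = 0.87578

0.876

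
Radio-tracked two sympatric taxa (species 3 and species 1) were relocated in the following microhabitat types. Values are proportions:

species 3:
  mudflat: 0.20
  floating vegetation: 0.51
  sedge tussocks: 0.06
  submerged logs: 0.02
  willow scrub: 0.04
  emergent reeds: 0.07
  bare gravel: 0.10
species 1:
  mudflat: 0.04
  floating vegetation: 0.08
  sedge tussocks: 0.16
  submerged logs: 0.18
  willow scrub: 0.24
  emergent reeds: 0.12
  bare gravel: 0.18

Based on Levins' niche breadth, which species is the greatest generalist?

Σp_3ᵢ² = 0.20² + 0.51² + 0.06² + 0.02² + 0.04² + 0.07² + 0.10² = 0.0400 + 0.2601 + 0.0036 + 0.0004 + 0.0016 + 0.0049 + 0.0100 = 0.3206
B_3 = 1 / 0.3206 = 3.1192
Σp_1ᵢ² = 0.04² + 0.08² + 0.16² + 0.18² + 0.24² + 0.12² + 0.18² = 0.0016 + 0.0064 + 0.0256 + 0.0324 + 0.0576 + 0.0144 + 0.0324 = 0.1704
B_1 = 1 / 0.1704 = 5.8685
Highest B → broadest niche (most generalist): species 1 (B = 5.87).

species 1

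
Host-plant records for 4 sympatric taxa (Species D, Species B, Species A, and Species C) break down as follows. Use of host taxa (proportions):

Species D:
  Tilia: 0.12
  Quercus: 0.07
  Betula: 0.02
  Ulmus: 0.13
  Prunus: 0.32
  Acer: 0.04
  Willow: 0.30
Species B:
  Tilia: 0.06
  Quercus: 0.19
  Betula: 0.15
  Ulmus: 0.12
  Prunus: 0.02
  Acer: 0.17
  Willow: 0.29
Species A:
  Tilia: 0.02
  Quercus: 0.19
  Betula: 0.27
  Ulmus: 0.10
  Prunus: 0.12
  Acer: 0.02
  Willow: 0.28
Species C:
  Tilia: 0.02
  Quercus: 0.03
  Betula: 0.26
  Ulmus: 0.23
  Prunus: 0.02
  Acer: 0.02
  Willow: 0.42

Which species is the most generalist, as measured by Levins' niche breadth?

Σp_Dᵢ² = 0.12² + 0.07² + 0.02² + 0.13² + 0.32² + 0.04² + 0.30² = 0.0144 + 0.0049 + 0.0004 + 0.0169 + 0.1024 + 0.0016 + 0.0900 = 0.2306
B_D = 1 / 0.2306 = 4.3365
Σp_Bᵢ² = 0.06² + 0.19² + 0.15² + 0.12² + 0.02² + 0.17² + 0.29² = 0.0036 + 0.0361 + 0.0225 + 0.0144 + 0.0004 + 0.0289 + 0.0841 = 0.1900
B_B = 1 / 0.1900 = 5.2632
Σp_Aᵢ² = 0.02² + 0.19² + 0.27² + 0.10² + 0.12² + 0.02² + 0.28² = 0.0004 + 0.0361 + 0.0729 + 0.0100 + 0.0144 + 0.0004 + 0.0784 = 0.2126
B_A = 1 / 0.2126 = 4.7037
Σp_Cᵢ² = 0.02² + 0.03² + 0.26² + 0.23² + 0.02² + 0.02² + 0.42² = 0.0004 + 0.0009 + 0.0676 + 0.0529 + 0.0004 + 0.0004 + 0.1764 = 0.2990
B_C = 1 / 0.2990 = 3.3445
Highest B → broadest niche (most generalist): Species B (B = 5.26).

Species B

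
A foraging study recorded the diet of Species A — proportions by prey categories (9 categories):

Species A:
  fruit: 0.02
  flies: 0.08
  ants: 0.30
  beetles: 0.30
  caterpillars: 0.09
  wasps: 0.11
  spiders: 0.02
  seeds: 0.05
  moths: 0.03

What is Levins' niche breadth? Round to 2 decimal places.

4.74

Σpᵢ² = 0.02² + 0.08² + 0.30² + 0.30² + 0.09² + 0.11² + 0.02² + 0.05² + 0.03² = 0.0004 + 0.0064 + 0.0900 + 0.0900 + 0.0081 + 0.0121 + 0.0004 + 0.0025 + 0.0009 = 0.2108
B = 1 / 0.2108 = 4.7438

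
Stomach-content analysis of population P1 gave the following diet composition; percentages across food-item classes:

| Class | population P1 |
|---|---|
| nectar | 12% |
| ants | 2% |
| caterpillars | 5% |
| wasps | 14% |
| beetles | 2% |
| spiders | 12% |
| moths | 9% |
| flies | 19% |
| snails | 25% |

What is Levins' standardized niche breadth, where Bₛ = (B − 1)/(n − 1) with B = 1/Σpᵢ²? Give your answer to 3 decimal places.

Convert percentages to proportions (divide by 100).
Σpᵢ² = 0.12² + 0.02² + 0.05² + 0.14² + 0.02² + 0.12² + 0.09² + 0.19² + 0.25² = 0.0144 + 0.0004 + 0.0025 + 0.0196 + 0.0004 + 0.0144 + 0.0081 + 0.0361 + 0.0625 = 0.1584
B = 1 / 0.1584 = 6.31313
Bₛ = (B − 1)/(n − 1) = (6.31313 − 1)/(9 − 1) = 5.31313/8 = 0.66414

0.664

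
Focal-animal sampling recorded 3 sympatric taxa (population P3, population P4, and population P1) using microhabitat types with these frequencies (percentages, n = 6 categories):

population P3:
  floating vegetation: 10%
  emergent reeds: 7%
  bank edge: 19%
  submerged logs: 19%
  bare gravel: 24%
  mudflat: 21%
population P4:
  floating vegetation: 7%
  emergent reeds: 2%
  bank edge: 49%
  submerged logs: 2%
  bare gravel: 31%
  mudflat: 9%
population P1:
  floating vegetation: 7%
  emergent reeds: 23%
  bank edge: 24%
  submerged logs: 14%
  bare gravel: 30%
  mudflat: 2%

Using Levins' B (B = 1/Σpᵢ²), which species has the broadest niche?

Convert percentages to proportions (divide by 100).
Σp_P3ᵢ² = 0.10² + 0.07² + 0.19² + 0.19² + 0.24² + 0.21² = 0.0100 + 0.0049 + 0.0361 + 0.0361 + 0.0576 + 0.0441 = 0.1888
B_P3 = 1 / 0.1888 = 5.2966
Σp_P4ᵢ² = 0.07² + 0.02² + 0.49² + 0.02² + 0.31² + 0.09² = 0.0049 + 0.0004 + 0.2401 + 0.0004 + 0.0961 + 0.0081 = 0.3500
B_P4 = 1 / 0.3500 = 2.8571
Σp_P1ᵢ² = 0.07² + 0.23² + 0.24² + 0.14² + 0.30² + 0.02² = 0.0049 + 0.0529 + 0.0576 + 0.0196 + 0.0900 + 0.0004 = 0.2254
B_P1 = 1 / 0.2254 = 4.4366
Highest B → broadest niche (most generalist): population P3 (B = 5.30).

population P3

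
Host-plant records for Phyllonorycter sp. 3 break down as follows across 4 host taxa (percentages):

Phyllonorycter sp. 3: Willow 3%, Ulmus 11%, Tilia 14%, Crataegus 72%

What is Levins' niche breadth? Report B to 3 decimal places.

Convert percentages to proportions (divide by 100).
Σpᵢ² = 0.03² + 0.11² + 0.14² + 0.72² = 0.0009 + 0.0121 + 0.0196 + 0.5184 = 0.5510
B = 1 / 0.5510 = 1.81488

1.815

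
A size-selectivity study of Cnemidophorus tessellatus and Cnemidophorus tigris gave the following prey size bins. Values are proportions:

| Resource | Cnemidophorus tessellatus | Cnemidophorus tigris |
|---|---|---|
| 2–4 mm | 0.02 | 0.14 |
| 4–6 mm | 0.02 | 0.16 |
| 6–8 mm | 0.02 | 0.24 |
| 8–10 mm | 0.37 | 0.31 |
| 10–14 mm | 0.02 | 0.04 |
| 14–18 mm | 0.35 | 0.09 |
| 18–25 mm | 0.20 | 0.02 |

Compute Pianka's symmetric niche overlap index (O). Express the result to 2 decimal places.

Σ p₁ᵢp₂ᵢ = 0.0028 + 0.0032 + 0.0048 + 0.1147 + 0.0008 + 0.0315 + 0.0040 = 0.1618
Σp_1ᵢ² = 0.02² + 0.02² + 0.02² + 0.37² + 0.02² + 0.35² + 0.20² = 0.0004 + 0.0004 + 0.0004 + 0.1369 + 0.0004 + 0.1225 + 0.0400 = 0.3010
Σp_2ᵢ² = 0.14² + 0.16² + 0.24² + 0.31² + 0.04² + 0.09² + 0.02² = 0.0196 + 0.0256 + 0.0576 + 0.0961 + 0.0016 + 0.0081 + 0.0004 = 0.2090
O = 0.1618 / √(0.3010 × 0.2090) = 0.1618 / 0.25082 = 0.6451

0.65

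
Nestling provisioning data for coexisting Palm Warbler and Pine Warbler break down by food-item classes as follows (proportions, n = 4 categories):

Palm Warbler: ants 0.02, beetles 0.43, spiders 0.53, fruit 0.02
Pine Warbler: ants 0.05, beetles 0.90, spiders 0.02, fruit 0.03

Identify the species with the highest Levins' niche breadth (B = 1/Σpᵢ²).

Σp_Palmᵢ² = 0.02² + 0.43² + 0.53² + 0.02² = 0.0004 + 0.1849 + 0.2809 + 0.0004 = 0.4666
B_Palm = 1 / 0.4666 = 2.1432
Σp_Pineᵢ² = 0.05² + 0.90² + 0.02² + 0.03² = 0.0025 + 0.8100 + 0.0004 + 0.0009 = 0.8138
B_Pine = 1 / 0.8138 = 1.2288
Highest B → broadest niche (most generalist): Palm Warbler (B = 2.14).

Palm Warbler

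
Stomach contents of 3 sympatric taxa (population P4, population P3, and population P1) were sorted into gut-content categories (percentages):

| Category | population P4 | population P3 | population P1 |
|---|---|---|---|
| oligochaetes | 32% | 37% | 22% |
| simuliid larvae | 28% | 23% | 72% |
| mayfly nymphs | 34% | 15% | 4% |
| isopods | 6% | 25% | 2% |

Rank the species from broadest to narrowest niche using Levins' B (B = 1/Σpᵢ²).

Convert percentages to proportions (divide by 100).
Σp_P4ᵢ² = 0.32² + 0.28² + 0.34² + 0.06² = 0.1024 + 0.0784 + 0.1156 + 0.0036 = 0.3000
B_P4 = 1 / 0.3000 = 3.3333
Σp_P3ᵢ² = 0.37² + 0.23² + 0.15² + 0.25² = 0.1369 + 0.0529 + 0.0225 + 0.0625 = 0.2748
B_P3 = 1 / 0.2748 = 3.6390
Σp_P1ᵢ² = 0.22² + 0.72² + 0.04² + 0.02² = 0.0484 + 0.5184 + 0.0016 + 0.0004 = 0.5688
B_P1 = 1 / 0.5688 = 1.7581
Ranking by B (broadest → narrowest): population P3 (3.64) > population P4 (3.33) > population P1 (1.76)

population P3 > population P4 > population P1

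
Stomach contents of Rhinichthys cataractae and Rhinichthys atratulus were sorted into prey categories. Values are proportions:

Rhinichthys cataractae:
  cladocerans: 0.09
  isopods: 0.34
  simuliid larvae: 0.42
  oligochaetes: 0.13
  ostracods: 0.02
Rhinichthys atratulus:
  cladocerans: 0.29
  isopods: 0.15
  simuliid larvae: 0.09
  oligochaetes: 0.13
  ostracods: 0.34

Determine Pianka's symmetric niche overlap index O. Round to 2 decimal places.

0.49

Σ p₁ᵢp₂ᵢ = 0.0261 + 0.0510 + 0.0378 + 0.0169 + 0.0068 = 0.1386
Σp_1ᵢ² = 0.09² + 0.34² + 0.42² + 0.13² + 0.02² = 0.0081 + 0.1156 + 0.1764 + 0.0169 + 0.0004 = 0.3174
Σp_2ᵢ² = 0.29² + 0.15² + 0.09² + 0.13² + 0.34² = 0.0841 + 0.0225 + 0.0081 + 0.0169 + 0.1156 = 0.2472
O = 0.1386 / √(0.3174 × 0.2472) = 0.1386 / 0.28011 = 0.4948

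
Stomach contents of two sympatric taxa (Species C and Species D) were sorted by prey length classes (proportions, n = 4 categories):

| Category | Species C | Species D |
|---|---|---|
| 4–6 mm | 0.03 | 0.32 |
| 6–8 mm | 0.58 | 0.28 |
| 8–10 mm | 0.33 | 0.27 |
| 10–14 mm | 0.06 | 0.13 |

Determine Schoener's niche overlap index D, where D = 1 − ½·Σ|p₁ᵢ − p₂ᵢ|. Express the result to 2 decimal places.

Σ|p₁ᵢ − p₂ᵢ| = 0.29 + 0.30 + 0.06 + 0.07 = 0.72
D = 1 − ½ × 0.72 = 1 − 0.360 = 0.6400

0.64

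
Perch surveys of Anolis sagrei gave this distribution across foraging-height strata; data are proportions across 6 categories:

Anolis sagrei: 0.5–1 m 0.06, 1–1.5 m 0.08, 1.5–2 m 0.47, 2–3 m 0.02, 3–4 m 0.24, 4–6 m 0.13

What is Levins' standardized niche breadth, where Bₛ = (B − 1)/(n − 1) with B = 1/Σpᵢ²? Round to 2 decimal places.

0.45

Σpᵢ² = 0.06² + 0.08² + 0.47² + 0.02² + 0.24² + 0.13² = 0.0036 + 0.0064 + 0.2209 + 0.0004 + 0.0576 + 0.0169 = 0.3058
B = 1 / 0.3058 = 3.2701
Bₛ = (B − 1)/(n − 1) = (3.2701 − 1)/(6 − 1) = 2.2701/5 = 0.4540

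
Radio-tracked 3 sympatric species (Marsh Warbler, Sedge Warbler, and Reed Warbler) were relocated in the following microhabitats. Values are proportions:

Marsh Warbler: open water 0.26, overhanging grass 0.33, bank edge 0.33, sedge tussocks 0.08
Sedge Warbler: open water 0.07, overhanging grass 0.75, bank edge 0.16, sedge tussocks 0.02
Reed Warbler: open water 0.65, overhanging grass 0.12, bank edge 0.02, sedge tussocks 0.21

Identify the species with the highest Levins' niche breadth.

Σp_Marsᵢ² = 0.26² + 0.33² + 0.33² + 0.08² = 0.0676 + 0.1089 + 0.1089 + 0.0064 = 0.2918
B_Mars = 1 / 0.2918 = 3.4270
Σp_Sedgᵢ² = 0.07² + 0.75² + 0.16² + 0.02² = 0.0049 + 0.5625 + 0.0256 + 0.0004 = 0.5934
B_Sedg = 1 / 0.5934 = 1.6852
Σp_Reedᵢ² = 0.65² + 0.12² + 0.02² + 0.21² = 0.4225 + 0.0144 + 0.0004 + 0.0441 = 0.4814
B_Reed = 1 / 0.4814 = 2.0773
Highest B → broadest niche (most generalist): Marsh Warbler (B = 3.43).

Marsh Warbler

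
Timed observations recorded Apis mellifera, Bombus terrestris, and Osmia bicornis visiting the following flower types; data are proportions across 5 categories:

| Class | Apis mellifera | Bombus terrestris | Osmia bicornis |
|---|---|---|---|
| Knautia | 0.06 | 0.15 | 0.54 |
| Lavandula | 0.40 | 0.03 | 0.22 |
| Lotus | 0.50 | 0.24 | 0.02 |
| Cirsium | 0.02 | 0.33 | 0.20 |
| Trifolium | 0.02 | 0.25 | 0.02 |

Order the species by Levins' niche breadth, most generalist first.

Bombus terrestris > Osmia bicornis > Apis mellifera

Σp_mellᵢ² = 0.06² + 0.40² + 0.50² + 0.02² + 0.02² = 0.0036 + 0.1600 + 0.2500 + 0.0004 + 0.0004 = 0.4144
B_mell = 1 / 0.4144 = 2.4131
Σp_terrᵢ² = 0.15² + 0.03² + 0.24² + 0.33² + 0.25² = 0.0225 + 0.0009 + 0.0576 + 0.1089 + 0.0625 = 0.2524
B_terr = 1 / 0.2524 = 3.9620
Σp_bicoᵢ² = 0.54² + 0.22² + 0.02² + 0.20² + 0.02² = 0.2916 + 0.0484 + 0.0004 + 0.0400 + 0.0004 = 0.3808
B_bico = 1 / 0.3808 = 2.6261
Ranking by B (broadest → narrowest): Bombus terrestris (3.96) > Osmia bicornis (2.63) > Apis mellifera (2.41)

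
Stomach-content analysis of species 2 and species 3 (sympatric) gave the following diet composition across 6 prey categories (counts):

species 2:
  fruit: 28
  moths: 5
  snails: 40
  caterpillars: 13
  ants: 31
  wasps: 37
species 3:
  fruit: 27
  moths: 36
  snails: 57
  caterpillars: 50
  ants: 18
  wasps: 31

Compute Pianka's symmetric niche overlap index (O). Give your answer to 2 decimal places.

Proportions for species 2 (n=154): 28/154=0.1818, 5/154=0.0325, 40/154=0.2597, 13/154=0.0844, 31/154=0.2013, 37/154=0.2403
Proportions for species 3 (n=219): 27/219=0.1233, 36/219=0.1644, 57/219=0.2603, 50/219=0.2283, 18/219=0.0822, 31/219=0.1416
Σ p₁ᵢp₂ᵢ = 0.022416 + 0.005343 + 0.067600 + 0.019269 + 0.016547 + 0.034026 = 0.165201
Σp_1ᵢ² = 0.1818² + 0.0325² + 0.2597² + 0.0844² + 0.2013² + 0.2403² = 0.033051 + 0.001056 + 0.067444 + 0.007123 + 0.040522 + 0.057744 = 0.206940
Σp_2ᵢ² = 0.1233² + 0.1644² + 0.2603² + 0.2283² + 0.0822² + 0.1416² = 0.015203 + 0.027027 + 0.067756 + 0.052121 + 0.006757 + 0.020051 = 0.188915
O = 0.165201 / √(0.206940 × 0.188915) = 0.165201 / 0.1977222 = 0.8355

0.84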